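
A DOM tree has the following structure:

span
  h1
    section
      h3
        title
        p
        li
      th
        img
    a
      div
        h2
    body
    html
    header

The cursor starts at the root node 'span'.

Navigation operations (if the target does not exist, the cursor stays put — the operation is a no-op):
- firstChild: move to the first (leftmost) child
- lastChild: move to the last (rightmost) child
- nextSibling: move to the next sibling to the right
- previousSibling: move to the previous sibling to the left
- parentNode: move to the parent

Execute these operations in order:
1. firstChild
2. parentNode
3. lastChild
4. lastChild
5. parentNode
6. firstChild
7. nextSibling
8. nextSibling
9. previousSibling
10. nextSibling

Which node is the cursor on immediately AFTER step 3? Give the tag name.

After 1 (firstChild): h1
After 2 (parentNode): span
After 3 (lastChild): h1

Answer: h1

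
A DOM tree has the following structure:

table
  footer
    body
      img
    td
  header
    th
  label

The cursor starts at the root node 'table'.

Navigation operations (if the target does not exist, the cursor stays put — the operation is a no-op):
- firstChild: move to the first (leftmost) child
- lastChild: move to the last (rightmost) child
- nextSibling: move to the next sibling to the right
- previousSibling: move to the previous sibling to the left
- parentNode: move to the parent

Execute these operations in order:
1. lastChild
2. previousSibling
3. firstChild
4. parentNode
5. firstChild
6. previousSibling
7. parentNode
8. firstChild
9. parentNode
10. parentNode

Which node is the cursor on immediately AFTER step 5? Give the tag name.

Answer: th

Derivation:
After 1 (lastChild): label
After 2 (previousSibling): header
After 3 (firstChild): th
After 4 (parentNode): header
After 5 (firstChild): th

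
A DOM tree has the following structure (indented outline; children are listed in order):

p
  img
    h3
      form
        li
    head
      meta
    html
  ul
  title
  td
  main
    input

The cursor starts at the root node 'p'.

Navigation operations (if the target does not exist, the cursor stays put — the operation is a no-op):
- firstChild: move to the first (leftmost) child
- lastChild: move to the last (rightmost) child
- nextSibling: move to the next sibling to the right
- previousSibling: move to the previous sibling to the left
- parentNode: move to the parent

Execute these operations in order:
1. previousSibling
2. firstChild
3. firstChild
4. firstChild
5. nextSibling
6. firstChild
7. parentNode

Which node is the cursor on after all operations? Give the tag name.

Answer: form

Derivation:
After 1 (previousSibling): p (no-op, stayed)
After 2 (firstChild): img
After 3 (firstChild): h3
After 4 (firstChild): form
After 5 (nextSibling): form (no-op, stayed)
After 6 (firstChild): li
After 7 (parentNode): form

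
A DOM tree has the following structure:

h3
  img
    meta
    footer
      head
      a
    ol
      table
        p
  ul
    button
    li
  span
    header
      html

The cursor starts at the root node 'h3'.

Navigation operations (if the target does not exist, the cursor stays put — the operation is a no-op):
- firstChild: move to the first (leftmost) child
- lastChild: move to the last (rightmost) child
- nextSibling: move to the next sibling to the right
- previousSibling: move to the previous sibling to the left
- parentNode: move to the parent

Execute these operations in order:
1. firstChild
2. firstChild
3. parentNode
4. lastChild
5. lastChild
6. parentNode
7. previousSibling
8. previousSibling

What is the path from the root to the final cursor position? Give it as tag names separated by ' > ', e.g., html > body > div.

Answer: h3 > img > meta

Derivation:
After 1 (firstChild): img
After 2 (firstChild): meta
After 3 (parentNode): img
After 4 (lastChild): ol
After 5 (lastChild): table
After 6 (parentNode): ol
After 7 (previousSibling): footer
After 8 (previousSibling): meta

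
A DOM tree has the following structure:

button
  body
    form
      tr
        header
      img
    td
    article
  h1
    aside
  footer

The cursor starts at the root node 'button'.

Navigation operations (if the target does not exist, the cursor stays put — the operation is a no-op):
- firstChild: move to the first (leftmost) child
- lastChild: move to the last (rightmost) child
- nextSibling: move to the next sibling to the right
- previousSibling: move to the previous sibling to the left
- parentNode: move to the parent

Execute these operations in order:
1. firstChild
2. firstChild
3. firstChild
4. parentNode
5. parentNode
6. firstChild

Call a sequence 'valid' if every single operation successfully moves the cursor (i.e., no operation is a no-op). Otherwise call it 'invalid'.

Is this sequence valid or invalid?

After 1 (firstChild): body
After 2 (firstChild): form
After 3 (firstChild): tr
After 4 (parentNode): form
After 5 (parentNode): body
After 6 (firstChild): form

Answer: valid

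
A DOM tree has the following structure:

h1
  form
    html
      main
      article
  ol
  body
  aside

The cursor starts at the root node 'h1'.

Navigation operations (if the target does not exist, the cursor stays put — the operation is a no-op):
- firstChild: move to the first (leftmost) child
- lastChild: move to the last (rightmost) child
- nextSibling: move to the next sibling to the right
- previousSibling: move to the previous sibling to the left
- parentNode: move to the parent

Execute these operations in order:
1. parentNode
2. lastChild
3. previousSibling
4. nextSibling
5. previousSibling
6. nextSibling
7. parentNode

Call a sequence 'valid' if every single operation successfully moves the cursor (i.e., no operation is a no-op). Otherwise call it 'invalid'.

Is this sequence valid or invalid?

Answer: invalid

Derivation:
After 1 (parentNode): h1 (no-op, stayed)
After 2 (lastChild): aside
After 3 (previousSibling): body
After 4 (nextSibling): aside
After 5 (previousSibling): body
After 6 (nextSibling): aside
After 7 (parentNode): h1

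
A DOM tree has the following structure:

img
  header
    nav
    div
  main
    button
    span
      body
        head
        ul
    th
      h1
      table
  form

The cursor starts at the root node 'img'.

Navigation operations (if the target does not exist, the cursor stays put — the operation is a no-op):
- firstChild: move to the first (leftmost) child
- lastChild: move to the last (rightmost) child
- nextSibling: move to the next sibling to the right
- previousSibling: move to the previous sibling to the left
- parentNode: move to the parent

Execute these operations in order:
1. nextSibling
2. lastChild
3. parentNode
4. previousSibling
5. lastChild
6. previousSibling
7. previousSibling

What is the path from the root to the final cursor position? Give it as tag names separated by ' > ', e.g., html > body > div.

Answer: img > header

Derivation:
After 1 (nextSibling): img (no-op, stayed)
After 2 (lastChild): form
After 3 (parentNode): img
After 4 (previousSibling): img (no-op, stayed)
After 5 (lastChild): form
After 6 (previousSibling): main
After 7 (previousSibling): header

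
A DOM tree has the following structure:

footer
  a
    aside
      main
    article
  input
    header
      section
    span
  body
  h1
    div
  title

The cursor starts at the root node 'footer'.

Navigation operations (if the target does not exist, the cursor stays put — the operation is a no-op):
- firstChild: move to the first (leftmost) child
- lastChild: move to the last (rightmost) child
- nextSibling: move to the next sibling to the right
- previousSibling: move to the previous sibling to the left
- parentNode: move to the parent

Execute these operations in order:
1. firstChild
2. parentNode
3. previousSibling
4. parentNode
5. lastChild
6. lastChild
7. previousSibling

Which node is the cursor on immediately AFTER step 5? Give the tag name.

Answer: title

Derivation:
After 1 (firstChild): a
After 2 (parentNode): footer
After 3 (previousSibling): footer (no-op, stayed)
After 4 (parentNode): footer (no-op, stayed)
After 5 (lastChild): title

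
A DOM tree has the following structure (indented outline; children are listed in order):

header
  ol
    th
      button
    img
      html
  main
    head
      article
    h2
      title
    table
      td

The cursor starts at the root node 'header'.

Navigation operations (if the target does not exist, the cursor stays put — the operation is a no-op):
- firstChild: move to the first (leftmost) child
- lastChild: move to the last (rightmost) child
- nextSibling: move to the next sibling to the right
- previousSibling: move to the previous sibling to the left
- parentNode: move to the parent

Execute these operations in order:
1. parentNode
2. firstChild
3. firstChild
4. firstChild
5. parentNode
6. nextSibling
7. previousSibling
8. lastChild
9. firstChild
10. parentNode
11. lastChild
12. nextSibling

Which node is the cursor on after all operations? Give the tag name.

After 1 (parentNode): header (no-op, stayed)
After 2 (firstChild): ol
After 3 (firstChild): th
After 4 (firstChild): button
After 5 (parentNode): th
After 6 (nextSibling): img
After 7 (previousSibling): th
After 8 (lastChild): button
After 9 (firstChild): button (no-op, stayed)
After 10 (parentNode): th
After 11 (lastChild): button
After 12 (nextSibling): button (no-op, stayed)

Answer: button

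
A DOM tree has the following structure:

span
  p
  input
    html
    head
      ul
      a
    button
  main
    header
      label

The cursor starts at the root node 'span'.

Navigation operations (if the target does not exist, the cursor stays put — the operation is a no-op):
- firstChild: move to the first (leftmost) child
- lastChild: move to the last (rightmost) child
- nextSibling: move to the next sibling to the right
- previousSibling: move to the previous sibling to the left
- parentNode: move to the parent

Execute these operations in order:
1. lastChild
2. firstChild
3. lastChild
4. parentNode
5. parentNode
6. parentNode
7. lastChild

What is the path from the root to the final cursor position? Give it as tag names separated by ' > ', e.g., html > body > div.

Answer: span > main

Derivation:
After 1 (lastChild): main
After 2 (firstChild): header
After 3 (lastChild): label
After 4 (parentNode): header
After 5 (parentNode): main
After 6 (parentNode): span
After 7 (lastChild): main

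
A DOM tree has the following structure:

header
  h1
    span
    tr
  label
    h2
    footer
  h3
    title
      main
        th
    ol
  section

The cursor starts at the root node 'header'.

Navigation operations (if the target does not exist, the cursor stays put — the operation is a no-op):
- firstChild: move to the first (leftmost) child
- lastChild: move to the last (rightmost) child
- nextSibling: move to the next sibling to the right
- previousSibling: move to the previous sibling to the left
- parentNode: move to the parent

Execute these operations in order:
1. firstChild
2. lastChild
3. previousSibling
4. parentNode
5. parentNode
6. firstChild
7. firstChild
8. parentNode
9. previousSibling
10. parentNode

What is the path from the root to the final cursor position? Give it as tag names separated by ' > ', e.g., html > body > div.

Answer: header

Derivation:
After 1 (firstChild): h1
After 2 (lastChild): tr
After 3 (previousSibling): span
After 4 (parentNode): h1
After 5 (parentNode): header
After 6 (firstChild): h1
After 7 (firstChild): span
After 8 (parentNode): h1
After 9 (previousSibling): h1 (no-op, stayed)
After 10 (parentNode): header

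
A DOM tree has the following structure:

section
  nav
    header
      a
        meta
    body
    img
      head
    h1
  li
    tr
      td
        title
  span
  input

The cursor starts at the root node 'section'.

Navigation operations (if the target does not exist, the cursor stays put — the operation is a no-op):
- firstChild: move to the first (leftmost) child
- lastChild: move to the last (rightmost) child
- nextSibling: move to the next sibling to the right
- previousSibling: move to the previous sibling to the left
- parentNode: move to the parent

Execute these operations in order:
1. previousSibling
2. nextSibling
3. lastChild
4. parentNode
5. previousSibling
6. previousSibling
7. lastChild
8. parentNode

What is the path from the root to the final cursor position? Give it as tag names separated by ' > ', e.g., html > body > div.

Answer: section

Derivation:
After 1 (previousSibling): section (no-op, stayed)
After 2 (nextSibling): section (no-op, stayed)
After 3 (lastChild): input
After 4 (parentNode): section
After 5 (previousSibling): section (no-op, stayed)
After 6 (previousSibling): section (no-op, stayed)
After 7 (lastChild): input
After 8 (parentNode): section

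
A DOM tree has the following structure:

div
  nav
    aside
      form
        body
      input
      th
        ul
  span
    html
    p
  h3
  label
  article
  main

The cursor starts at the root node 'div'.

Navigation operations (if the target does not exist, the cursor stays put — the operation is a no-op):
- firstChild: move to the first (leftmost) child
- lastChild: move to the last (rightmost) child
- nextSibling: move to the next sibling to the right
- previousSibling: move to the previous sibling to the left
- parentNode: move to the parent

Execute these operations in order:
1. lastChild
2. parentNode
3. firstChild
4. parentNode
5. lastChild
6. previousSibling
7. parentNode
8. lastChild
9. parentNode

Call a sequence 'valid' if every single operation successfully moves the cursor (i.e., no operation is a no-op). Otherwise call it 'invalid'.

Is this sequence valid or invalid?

After 1 (lastChild): main
After 2 (parentNode): div
After 3 (firstChild): nav
After 4 (parentNode): div
After 5 (lastChild): main
After 6 (previousSibling): article
After 7 (parentNode): div
After 8 (lastChild): main
After 9 (parentNode): div

Answer: valid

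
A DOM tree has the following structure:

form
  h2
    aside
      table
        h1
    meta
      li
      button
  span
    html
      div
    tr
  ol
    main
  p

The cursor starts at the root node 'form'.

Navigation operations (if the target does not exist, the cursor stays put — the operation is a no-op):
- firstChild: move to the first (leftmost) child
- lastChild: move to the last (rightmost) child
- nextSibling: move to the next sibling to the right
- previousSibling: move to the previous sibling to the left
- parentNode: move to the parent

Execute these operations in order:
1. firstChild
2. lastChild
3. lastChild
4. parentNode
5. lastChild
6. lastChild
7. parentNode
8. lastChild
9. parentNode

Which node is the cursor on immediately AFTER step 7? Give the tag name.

After 1 (firstChild): h2
After 2 (lastChild): meta
After 3 (lastChild): button
After 4 (parentNode): meta
After 5 (lastChild): button
After 6 (lastChild): button (no-op, stayed)
After 7 (parentNode): meta

Answer: meta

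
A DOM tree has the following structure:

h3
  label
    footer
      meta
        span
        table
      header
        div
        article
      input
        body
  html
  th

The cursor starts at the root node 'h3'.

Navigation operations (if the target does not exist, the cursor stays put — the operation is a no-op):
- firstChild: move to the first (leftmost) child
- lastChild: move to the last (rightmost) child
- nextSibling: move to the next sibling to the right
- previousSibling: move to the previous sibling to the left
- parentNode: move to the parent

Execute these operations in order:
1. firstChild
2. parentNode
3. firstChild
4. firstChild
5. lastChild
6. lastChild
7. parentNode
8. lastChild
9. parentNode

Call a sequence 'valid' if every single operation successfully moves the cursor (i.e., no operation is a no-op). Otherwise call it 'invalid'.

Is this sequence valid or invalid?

Answer: valid

Derivation:
After 1 (firstChild): label
After 2 (parentNode): h3
After 3 (firstChild): label
After 4 (firstChild): footer
After 5 (lastChild): input
After 6 (lastChild): body
After 7 (parentNode): input
After 8 (lastChild): body
After 9 (parentNode): input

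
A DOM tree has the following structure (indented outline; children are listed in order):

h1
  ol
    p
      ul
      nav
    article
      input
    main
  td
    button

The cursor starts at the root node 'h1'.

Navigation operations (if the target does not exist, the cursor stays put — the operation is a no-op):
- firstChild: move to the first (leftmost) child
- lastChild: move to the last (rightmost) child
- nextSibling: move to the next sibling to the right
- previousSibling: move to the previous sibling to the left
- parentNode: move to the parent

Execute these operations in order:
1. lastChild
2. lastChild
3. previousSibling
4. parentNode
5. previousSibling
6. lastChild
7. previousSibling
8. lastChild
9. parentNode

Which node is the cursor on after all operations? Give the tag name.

Answer: article

Derivation:
After 1 (lastChild): td
After 2 (lastChild): button
After 3 (previousSibling): button (no-op, stayed)
After 4 (parentNode): td
After 5 (previousSibling): ol
After 6 (lastChild): main
After 7 (previousSibling): article
After 8 (lastChild): input
After 9 (parentNode): article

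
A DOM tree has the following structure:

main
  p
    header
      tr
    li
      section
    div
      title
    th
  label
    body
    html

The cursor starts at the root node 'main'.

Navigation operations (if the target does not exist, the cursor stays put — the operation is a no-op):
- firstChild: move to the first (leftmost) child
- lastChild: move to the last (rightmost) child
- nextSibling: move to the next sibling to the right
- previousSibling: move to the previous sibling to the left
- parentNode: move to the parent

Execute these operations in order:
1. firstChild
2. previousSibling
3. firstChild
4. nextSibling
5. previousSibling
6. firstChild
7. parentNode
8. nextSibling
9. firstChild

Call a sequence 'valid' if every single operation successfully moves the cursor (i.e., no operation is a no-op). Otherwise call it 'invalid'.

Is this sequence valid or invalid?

Answer: invalid

Derivation:
After 1 (firstChild): p
After 2 (previousSibling): p (no-op, stayed)
After 3 (firstChild): header
After 4 (nextSibling): li
After 5 (previousSibling): header
After 6 (firstChild): tr
After 7 (parentNode): header
After 8 (nextSibling): li
After 9 (firstChild): section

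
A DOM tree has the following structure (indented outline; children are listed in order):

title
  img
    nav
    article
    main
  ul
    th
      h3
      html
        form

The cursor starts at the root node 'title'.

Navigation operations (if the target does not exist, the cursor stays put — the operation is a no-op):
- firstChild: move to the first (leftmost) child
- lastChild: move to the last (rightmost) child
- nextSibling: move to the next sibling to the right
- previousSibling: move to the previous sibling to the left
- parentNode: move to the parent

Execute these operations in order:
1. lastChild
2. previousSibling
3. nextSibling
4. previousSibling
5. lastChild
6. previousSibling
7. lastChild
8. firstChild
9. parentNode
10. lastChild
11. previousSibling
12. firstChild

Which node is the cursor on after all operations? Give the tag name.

Answer: article

Derivation:
After 1 (lastChild): ul
After 2 (previousSibling): img
After 3 (nextSibling): ul
After 4 (previousSibling): img
After 5 (lastChild): main
After 6 (previousSibling): article
After 7 (lastChild): article (no-op, stayed)
After 8 (firstChild): article (no-op, stayed)
After 9 (parentNode): img
After 10 (lastChild): main
After 11 (previousSibling): article
After 12 (firstChild): article (no-op, stayed)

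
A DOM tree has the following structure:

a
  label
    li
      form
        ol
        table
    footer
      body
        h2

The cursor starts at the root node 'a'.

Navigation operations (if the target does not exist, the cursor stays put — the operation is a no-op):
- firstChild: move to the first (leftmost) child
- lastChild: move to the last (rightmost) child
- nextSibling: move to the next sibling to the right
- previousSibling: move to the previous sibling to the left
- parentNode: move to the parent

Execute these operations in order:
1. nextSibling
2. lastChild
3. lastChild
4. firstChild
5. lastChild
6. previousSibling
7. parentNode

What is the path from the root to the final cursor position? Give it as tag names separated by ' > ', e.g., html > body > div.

After 1 (nextSibling): a (no-op, stayed)
After 2 (lastChild): label
After 3 (lastChild): footer
After 4 (firstChild): body
After 5 (lastChild): h2
After 6 (previousSibling): h2 (no-op, stayed)
After 7 (parentNode): body

Answer: a > label > footer > body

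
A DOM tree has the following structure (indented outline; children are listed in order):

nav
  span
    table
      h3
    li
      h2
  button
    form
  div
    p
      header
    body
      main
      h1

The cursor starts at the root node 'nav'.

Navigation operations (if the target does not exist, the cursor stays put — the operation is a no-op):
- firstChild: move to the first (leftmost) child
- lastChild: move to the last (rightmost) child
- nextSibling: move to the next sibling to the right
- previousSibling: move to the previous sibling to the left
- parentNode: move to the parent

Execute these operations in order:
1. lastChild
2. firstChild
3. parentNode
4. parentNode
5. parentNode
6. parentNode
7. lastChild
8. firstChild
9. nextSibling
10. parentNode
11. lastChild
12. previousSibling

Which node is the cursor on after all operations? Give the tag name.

Answer: p

Derivation:
After 1 (lastChild): div
After 2 (firstChild): p
After 3 (parentNode): div
After 4 (parentNode): nav
After 5 (parentNode): nav (no-op, stayed)
After 6 (parentNode): nav (no-op, stayed)
After 7 (lastChild): div
After 8 (firstChild): p
After 9 (nextSibling): body
After 10 (parentNode): div
After 11 (lastChild): body
After 12 (previousSibling): p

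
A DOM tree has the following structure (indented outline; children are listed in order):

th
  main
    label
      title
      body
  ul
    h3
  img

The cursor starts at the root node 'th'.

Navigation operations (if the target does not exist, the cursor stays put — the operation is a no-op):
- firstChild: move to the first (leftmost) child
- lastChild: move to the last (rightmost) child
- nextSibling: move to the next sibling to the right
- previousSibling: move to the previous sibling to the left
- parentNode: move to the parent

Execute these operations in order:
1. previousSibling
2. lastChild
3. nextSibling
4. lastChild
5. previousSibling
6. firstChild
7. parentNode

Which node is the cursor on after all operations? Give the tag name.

After 1 (previousSibling): th (no-op, stayed)
After 2 (lastChild): img
After 3 (nextSibling): img (no-op, stayed)
After 4 (lastChild): img (no-op, stayed)
After 5 (previousSibling): ul
After 6 (firstChild): h3
After 7 (parentNode): ul

Answer: ul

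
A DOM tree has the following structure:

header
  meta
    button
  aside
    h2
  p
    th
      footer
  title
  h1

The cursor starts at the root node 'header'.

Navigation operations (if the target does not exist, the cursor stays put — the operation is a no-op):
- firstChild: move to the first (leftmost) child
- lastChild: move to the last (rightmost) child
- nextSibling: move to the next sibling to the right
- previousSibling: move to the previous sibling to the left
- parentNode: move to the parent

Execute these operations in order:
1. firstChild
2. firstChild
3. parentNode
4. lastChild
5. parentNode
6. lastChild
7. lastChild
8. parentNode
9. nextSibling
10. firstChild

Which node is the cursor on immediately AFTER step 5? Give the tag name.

Answer: meta

Derivation:
After 1 (firstChild): meta
After 2 (firstChild): button
After 3 (parentNode): meta
After 4 (lastChild): button
After 5 (parentNode): meta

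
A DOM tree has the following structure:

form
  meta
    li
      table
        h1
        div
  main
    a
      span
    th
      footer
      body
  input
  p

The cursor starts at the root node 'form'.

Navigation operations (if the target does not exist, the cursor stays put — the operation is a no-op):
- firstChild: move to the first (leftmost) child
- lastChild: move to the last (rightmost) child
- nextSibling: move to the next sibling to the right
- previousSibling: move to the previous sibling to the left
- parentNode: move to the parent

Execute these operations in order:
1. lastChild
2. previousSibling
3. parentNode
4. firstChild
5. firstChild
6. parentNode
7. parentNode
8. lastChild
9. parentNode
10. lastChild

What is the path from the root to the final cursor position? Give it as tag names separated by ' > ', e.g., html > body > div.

After 1 (lastChild): p
After 2 (previousSibling): input
After 3 (parentNode): form
After 4 (firstChild): meta
After 5 (firstChild): li
After 6 (parentNode): meta
After 7 (parentNode): form
After 8 (lastChild): p
After 9 (parentNode): form
After 10 (lastChild): p

Answer: form > p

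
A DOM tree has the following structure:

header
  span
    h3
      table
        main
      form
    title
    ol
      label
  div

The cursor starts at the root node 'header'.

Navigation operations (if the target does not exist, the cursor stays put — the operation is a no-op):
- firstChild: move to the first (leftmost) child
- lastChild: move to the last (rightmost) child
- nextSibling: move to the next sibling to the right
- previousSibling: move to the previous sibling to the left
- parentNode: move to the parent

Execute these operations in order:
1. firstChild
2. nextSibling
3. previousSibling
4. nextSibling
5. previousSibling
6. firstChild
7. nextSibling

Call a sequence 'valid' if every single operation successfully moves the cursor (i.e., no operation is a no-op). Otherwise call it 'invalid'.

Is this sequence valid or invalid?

Answer: valid

Derivation:
After 1 (firstChild): span
After 2 (nextSibling): div
After 3 (previousSibling): span
After 4 (nextSibling): div
After 5 (previousSibling): span
After 6 (firstChild): h3
After 7 (nextSibling): title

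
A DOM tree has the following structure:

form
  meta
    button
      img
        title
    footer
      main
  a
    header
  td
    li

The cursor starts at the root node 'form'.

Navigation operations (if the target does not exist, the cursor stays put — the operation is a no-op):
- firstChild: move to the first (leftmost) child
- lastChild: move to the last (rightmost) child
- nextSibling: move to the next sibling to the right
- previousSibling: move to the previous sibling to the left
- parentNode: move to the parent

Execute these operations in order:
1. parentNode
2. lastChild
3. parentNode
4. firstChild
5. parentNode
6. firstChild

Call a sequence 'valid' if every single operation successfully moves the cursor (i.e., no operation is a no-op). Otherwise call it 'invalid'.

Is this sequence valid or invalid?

After 1 (parentNode): form (no-op, stayed)
After 2 (lastChild): td
After 3 (parentNode): form
After 4 (firstChild): meta
After 5 (parentNode): form
After 6 (firstChild): meta

Answer: invalid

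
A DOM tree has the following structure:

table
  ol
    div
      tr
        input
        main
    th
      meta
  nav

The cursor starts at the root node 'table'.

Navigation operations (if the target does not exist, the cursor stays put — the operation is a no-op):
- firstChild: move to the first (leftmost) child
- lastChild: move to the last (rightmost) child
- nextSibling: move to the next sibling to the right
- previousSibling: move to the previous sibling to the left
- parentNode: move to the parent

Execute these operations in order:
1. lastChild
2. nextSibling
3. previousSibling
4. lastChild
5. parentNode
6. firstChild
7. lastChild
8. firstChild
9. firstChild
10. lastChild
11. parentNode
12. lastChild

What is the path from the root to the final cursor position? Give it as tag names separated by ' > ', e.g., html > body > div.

Answer: table > ol > div > tr > main

Derivation:
After 1 (lastChild): nav
After 2 (nextSibling): nav (no-op, stayed)
After 3 (previousSibling): ol
After 4 (lastChild): th
After 5 (parentNode): ol
After 6 (firstChild): div
After 7 (lastChild): tr
After 8 (firstChild): input
After 9 (firstChild): input (no-op, stayed)
After 10 (lastChild): input (no-op, stayed)
After 11 (parentNode): tr
After 12 (lastChild): main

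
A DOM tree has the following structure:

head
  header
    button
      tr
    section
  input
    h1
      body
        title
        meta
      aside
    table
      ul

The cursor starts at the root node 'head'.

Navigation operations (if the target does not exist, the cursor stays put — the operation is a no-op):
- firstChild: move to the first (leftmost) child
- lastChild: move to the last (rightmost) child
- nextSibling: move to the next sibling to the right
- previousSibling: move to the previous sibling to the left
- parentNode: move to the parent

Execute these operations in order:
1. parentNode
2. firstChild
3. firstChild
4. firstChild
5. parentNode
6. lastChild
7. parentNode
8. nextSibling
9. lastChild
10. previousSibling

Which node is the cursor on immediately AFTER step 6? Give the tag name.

Answer: tr

Derivation:
After 1 (parentNode): head (no-op, stayed)
After 2 (firstChild): header
After 3 (firstChild): button
After 4 (firstChild): tr
After 5 (parentNode): button
After 6 (lastChild): tr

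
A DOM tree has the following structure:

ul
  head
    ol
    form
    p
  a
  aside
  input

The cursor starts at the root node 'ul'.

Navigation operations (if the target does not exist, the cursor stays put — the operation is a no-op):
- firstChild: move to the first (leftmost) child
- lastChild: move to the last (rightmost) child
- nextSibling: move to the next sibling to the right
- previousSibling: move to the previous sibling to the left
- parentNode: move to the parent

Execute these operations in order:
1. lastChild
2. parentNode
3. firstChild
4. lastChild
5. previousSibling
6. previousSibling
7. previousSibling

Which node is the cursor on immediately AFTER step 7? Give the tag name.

Answer: ol

Derivation:
After 1 (lastChild): input
After 2 (parentNode): ul
After 3 (firstChild): head
After 4 (lastChild): p
After 5 (previousSibling): form
After 6 (previousSibling): ol
After 7 (previousSibling): ol (no-op, stayed)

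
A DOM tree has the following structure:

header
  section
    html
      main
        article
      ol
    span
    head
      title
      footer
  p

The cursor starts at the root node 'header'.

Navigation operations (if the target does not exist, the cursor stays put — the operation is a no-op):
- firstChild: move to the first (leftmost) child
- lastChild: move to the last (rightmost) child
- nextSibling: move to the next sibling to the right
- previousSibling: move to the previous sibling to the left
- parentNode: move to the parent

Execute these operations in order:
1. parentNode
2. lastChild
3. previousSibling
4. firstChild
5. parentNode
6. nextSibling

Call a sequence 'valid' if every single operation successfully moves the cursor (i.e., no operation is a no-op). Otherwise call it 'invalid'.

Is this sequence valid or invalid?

Answer: invalid

Derivation:
After 1 (parentNode): header (no-op, stayed)
After 2 (lastChild): p
After 3 (previousSibling): section
After 4 (firstChild): html
After 5 (parentNode): section
After 6 (nextSibling): p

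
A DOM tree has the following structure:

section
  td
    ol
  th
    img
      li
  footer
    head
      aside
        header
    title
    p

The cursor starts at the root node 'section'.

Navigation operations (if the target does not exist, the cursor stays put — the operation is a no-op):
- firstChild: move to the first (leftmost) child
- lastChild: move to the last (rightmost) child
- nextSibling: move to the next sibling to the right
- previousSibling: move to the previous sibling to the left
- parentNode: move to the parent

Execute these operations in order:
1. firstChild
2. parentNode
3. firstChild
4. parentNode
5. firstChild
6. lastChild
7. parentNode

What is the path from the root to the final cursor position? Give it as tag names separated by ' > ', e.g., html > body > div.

Answer: section > td

Derivation:
After 1 (firstChild): td
After 2 (parentNode): section
After 3 (firstChild): td
After 4 (parentNode): section
After 5 (firstChild): td
After 6 (lastChild): ol
After 7 (parentNode): td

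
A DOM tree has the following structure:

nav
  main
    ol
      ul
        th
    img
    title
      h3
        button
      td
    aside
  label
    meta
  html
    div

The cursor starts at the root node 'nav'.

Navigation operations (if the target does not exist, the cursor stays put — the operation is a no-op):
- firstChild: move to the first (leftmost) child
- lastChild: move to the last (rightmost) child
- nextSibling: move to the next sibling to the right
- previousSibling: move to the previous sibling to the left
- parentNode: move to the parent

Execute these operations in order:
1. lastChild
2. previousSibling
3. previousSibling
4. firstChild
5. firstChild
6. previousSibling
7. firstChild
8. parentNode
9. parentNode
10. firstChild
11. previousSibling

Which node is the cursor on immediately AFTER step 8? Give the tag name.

After 1 (lastChild): html
After 2 (previousSibling): label
After 3 (previousSibling): main
After 4 (firstChild): ol
After 5 (firstChild): ul
After 6 (previousSibling): ul (no-op, stayed)
After 7 (firstChild): th
After 8 (parentNode): ul

Answer: ul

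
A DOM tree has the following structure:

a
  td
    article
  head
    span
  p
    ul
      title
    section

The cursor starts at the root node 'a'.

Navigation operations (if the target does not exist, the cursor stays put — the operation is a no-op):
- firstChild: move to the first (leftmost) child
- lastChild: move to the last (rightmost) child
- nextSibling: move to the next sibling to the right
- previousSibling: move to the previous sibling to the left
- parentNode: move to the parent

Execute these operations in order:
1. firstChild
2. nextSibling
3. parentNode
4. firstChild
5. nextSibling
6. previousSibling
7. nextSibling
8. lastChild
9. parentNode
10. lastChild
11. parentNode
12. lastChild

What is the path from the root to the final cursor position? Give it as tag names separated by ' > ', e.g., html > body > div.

After 1 (firstChild): td
After 2 (nextSibling): head
After 3 (parentNode): a
After 4 (firstChild): td
After 5 (nextSibling): head
After 6 (previousSibling): td
After 7 (nextSibling): head
After 8 (lastChild): span
After 9 (parentNode): head
After 10 (lastChild): span
After 11 (parentNode): head
After 12 (lastChild): span

Answer: a > head > span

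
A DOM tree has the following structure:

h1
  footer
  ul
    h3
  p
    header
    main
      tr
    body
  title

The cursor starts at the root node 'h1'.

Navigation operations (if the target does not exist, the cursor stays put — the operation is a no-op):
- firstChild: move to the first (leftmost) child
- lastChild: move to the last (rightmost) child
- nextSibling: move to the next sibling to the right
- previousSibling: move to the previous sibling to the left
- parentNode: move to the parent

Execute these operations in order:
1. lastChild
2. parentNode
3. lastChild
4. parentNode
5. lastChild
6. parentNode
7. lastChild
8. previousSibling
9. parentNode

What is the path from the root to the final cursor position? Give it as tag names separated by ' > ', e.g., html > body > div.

After 1 (lastChild): title
After 2 (parentNode): h1
After 3 (lastChild): title
After 4 (parentNode): h1
After 5 (lastChild): title
After 6 (parentNode): h1
After 7 (lastChild): title
After 8 (previousSibling): p
After 9 (parentNode): h1

Answer: h1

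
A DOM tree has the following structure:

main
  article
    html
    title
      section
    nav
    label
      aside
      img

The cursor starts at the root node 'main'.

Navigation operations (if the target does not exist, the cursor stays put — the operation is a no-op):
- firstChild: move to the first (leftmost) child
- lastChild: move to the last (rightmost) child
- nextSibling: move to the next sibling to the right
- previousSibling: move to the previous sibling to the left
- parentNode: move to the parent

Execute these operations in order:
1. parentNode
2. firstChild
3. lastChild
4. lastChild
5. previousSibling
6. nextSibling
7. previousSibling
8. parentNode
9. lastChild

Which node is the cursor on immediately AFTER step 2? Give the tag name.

Answer: article

Derivation:
After 1 (parentNode): main (no-op, stayed)
After 2 (firstChild): article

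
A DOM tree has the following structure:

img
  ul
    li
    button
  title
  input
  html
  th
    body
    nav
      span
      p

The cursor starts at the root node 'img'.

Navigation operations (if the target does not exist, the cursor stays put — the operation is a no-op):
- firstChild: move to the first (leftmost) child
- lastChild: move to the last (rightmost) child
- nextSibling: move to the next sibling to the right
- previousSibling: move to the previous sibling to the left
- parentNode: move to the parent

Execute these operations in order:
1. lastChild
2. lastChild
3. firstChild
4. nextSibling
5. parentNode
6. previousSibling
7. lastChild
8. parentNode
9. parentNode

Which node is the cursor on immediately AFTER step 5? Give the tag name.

Answer: nav

Derivation:
After 1 (lastChild): th
After 2 (lastChild): nav
After 3 (firstChild): span
After 4 (nextSibling): p
After 5 (parentNode): nav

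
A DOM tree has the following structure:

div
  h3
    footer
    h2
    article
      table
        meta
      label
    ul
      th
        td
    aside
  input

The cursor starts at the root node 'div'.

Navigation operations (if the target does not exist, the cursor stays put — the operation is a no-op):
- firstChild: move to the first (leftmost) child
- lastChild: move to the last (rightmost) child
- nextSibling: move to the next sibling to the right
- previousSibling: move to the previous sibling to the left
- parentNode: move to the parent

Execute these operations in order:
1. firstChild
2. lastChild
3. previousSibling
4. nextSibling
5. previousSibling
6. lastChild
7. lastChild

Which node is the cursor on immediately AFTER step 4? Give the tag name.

Answer: aside

Derivation:
After 1 (firstChild): h3
After 2 (lastChild): aside
After 3 (previousSibling): ul
After 4 (nextSibling): aside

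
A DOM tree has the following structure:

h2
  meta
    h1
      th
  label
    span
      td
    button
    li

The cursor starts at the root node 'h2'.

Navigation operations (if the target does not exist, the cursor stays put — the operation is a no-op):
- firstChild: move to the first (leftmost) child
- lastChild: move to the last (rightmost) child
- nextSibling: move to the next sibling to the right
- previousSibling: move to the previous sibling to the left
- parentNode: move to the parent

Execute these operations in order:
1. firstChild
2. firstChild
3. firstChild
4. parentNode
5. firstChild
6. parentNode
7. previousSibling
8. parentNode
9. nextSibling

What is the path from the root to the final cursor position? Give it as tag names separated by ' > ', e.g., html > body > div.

After 1 (firstChild): meta
After 2 (firstChild): h1
After 3 (firstChild): th
After 4 (parentNode): h1
After 5 (firstChild): th
After 6 (parentNode): h1
After 7 (previousSibling): h1 (no-op, stayed)
After 8 (parentNode): meta
After 9 (nextSibling): label

Answer: h2 > label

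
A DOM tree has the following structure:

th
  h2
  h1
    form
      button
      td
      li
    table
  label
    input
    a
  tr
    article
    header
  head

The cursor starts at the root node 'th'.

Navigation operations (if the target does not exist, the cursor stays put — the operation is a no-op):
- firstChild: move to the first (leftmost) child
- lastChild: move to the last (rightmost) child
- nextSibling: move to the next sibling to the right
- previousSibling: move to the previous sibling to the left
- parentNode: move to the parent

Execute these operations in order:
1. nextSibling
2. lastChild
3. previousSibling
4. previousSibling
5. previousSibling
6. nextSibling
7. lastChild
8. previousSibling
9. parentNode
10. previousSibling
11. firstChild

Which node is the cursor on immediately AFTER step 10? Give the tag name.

Answer: h1

Derivation:
After 1 (nextSibling): th (no-op, stayed)
After 2 (lastChild): head
After 3 (previousSibling): tr
After 4 (previousSibling): label
After 5 (previousSibling): h1
After 6 (nextSibling): label
After 7 (lastChild): a
After 8 (previousSibling): input
After 9 (parentNode): label
After 10 (previousSibling): h1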